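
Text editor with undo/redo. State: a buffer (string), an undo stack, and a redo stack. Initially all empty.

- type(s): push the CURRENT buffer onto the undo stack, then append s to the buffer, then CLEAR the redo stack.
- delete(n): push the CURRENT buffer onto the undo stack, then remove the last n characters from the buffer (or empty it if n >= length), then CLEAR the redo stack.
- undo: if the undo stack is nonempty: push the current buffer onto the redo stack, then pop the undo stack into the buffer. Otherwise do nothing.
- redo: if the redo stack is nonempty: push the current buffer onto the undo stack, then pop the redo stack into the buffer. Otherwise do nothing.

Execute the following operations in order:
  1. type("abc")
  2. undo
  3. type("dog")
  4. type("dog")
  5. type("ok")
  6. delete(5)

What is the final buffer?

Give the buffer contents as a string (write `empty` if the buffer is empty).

After op 1 (type): buf='abc' undo_depth=1 redo_depth=0
After op 2 (undo): buf='(empty)' undo_depth=0 redo_depth=1
After op 3 (type): buf='dog' undo_depth=1 redo_depth=0
After op 4 (type): buf='dogdog' undo_depth=2 redo_depth=0
After op 5 (type): buf='dogdogok' undo_depth=3 redo_depth=0
After op 6 (delete): buf='dog' undo_depth=4 redo_depth=0

Answer: dog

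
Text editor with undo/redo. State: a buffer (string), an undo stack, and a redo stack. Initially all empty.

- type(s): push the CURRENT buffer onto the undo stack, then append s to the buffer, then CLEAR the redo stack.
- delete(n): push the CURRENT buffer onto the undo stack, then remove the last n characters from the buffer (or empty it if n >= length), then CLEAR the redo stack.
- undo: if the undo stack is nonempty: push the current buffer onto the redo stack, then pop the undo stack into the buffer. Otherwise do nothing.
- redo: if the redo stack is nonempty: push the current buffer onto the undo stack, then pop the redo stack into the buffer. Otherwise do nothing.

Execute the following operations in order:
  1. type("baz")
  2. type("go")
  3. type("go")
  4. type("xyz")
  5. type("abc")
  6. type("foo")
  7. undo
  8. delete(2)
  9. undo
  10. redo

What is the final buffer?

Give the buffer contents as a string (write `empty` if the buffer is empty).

After op 1 (type): buf='baz' undo_depth=1 redo_depth=0
After op 2 (type): buf='bazgo' undo_depth=2 redo_depth=0
After op 3 (type): buf='bazgogo' undo_depth=3 redo_depth=0
After op 4 (type): buf='bazgogoxyz' undo_depth=4 redo_depth=0
After op 5 (type): buf='bazgogoxyzabc' undo_depth=5 redo_depth=0
After op 6 (type): buf='bazgogoxyzabcfoo' undo_depth=6 redo_depth=0
After op 7 (undo): buf='bazgogoxyzabc' undo_depth=5 redo_depth=1
After op 8 (delete): buf='bazgogoxyza' undo_depth=6 redo_depth=0
After op 9 (undo): buf='bazgogoxyzabc' undo_depth=5 redo_depth=1
After op 10 (redo): buf='bazgogoxyza' undo_depth=6 redo_depth=0

Answer: bazgogoxyza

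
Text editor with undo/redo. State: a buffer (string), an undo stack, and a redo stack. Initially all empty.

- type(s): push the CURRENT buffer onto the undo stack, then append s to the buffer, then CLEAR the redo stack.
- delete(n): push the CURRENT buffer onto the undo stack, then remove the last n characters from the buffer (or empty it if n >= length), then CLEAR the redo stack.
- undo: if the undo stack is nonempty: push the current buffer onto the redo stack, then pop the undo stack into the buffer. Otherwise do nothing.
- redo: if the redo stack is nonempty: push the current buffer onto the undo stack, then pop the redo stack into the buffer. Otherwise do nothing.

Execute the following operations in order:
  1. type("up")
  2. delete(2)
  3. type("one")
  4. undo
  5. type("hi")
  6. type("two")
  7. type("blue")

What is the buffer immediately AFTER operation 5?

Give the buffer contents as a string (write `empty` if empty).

Answer: hi

Derivation:
After op 1 (type): buf='up' undo_depth=1 redo_depth=0
After op 2 (delete): buf='(empty)' undo_depth=2 redo_depth=0
After op 3 (type): buf='one' undo_depth=3 redo_depth=0
After op 4 (undo): buf='(empty)' undo_depth=2 redo_depth=1
After op 5 (type): buf='hi' undo_depth=3 redo_depth=0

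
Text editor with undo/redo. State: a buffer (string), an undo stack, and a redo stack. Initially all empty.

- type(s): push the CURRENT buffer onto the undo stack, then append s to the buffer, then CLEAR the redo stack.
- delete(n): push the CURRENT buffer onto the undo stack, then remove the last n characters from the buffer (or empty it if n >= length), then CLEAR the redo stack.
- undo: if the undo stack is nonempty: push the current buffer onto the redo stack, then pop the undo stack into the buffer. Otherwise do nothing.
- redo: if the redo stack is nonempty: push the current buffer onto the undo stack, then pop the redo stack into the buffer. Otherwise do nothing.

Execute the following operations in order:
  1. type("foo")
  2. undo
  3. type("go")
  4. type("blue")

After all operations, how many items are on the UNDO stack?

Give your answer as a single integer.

After op 1 (type): buf='foo' undo_depth=1 redo_depth=0
After op 2 (undo): buf='(empty)' undo_depth=0 redo_depth=1
After op 3 (type): buf='go' undo_depth=1 redo_depth=0
After op 4 (type): buf='goblue' undo_depth=2 redo_depth=0

Answer: 2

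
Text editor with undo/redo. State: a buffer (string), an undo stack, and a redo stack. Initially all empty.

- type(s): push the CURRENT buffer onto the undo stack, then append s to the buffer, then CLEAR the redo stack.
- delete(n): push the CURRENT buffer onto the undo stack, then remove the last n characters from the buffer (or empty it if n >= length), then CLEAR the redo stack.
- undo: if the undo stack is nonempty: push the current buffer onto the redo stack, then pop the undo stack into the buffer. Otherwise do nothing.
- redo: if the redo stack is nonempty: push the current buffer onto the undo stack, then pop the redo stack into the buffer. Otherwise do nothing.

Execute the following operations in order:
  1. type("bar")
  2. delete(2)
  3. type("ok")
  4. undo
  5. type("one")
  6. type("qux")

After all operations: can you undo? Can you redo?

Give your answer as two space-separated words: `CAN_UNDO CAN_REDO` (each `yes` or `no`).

Answer: yes no

Derivation:
After op 1 (type): buf='bar' undo_depth=1 redo_depth=0
After op 2 (delete): buf='b' undo_depth=2 redo_depth=0
After op 3 (type): buf='bok' undo_depth=3 redo_depth=0
After op 4 (undo): buf='b' undo_depth=2 redo_depth=1
After op 5 (type): buf='bone' undo_depth=3 redo_depth=0
After op 6 (type): buf='bonequx' undo_depth=4 redo_depth=0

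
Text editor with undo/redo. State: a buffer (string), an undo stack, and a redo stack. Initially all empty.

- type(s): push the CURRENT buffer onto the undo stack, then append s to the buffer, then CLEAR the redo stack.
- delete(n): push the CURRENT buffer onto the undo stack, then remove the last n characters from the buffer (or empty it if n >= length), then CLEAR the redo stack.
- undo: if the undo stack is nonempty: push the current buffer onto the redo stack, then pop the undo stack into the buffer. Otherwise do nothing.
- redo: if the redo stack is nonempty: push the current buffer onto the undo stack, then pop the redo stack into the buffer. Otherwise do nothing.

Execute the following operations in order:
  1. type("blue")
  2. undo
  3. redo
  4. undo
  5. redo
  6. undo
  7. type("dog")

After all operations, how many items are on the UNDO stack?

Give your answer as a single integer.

After op 1 (type): buf='blue' undo_depth=1 redo_depth=0
After op 2 (undo): buf='(empty)' undo_depth=0 redo_depth=1
After op 3 (redo): buf='blue' undo_depth=1 redo_depth=0
After op 4 (undo): buf='(empty)' undo_depth=0 redo_depth=1
After op 5 (redo): buf='blue' undo_depth=1 redo_depth=0
After op 6 (undo): buf='(empty)' undo_depth=0 redo_depth=1
After op 7 (type): buf='dog' undo_depth=1 redo_depth=0

Answer: 1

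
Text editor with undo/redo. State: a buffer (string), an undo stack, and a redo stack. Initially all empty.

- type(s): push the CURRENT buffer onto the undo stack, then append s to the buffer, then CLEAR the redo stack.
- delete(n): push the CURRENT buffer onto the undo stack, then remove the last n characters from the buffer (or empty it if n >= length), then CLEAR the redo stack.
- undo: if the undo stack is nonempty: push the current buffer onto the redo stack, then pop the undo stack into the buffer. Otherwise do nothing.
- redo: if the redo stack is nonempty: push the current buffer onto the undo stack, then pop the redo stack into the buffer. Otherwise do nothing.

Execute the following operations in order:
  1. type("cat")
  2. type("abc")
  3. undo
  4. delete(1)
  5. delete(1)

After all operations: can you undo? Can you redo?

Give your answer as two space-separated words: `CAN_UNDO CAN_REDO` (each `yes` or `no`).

Answer: yes no

Derivation:
After op 1 (type): buf='cat' undo_depth=1 redo_depth=0
After op 2 (type): buf='catabc' undo_depth=2 redo_depth=0
After op 3 (undo): buf='cat' undo_depth=1 redo_depth=1
After op 4 (delete): buf='ca' undo_depth=2 redo_depth=0
After op 5 (delete): buf='c' undo_depth=3 redo_depth=0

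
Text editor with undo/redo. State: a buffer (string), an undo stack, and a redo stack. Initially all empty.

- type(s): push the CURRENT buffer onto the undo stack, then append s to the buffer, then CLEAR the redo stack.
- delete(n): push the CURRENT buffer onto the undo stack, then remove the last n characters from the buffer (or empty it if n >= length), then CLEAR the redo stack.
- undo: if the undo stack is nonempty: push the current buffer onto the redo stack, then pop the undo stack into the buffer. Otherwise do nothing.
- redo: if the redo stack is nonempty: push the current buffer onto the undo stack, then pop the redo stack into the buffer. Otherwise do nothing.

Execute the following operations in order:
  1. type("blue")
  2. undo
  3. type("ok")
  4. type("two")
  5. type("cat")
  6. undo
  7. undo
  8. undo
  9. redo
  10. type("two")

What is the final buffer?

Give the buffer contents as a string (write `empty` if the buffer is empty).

Answer: oktwo

Derivation:
After op 1 (type): buf='blue' undo_depth=1 redo_depth=0
After op 2 (undo): buf='(empty)' undo_depth=0 redo_depth=1
After op 3 (type): buf='ok' undo_depth=1 redo_depth=0
After op 4 (type): buf='oktwo' undo_depth=2 redo_depth=0
After op 5 (type): buf='oktwocat' undo_depth=3 redo_depth=0
After op 6 (undo): buf='oktwo' undo_depth=2 redo_depth=1
After op 7 (undo): buf='ok' undo_depth=1 redo_depth=2
After op 8 (undo): buf='(empty)' undo_depth=0 redo_depth=3
After op 9 (redo): buf='ok' undo_depth=1 redo_depth=2
After op 10 (type): buf='oktwo' undo_depth=2 redo_depth=0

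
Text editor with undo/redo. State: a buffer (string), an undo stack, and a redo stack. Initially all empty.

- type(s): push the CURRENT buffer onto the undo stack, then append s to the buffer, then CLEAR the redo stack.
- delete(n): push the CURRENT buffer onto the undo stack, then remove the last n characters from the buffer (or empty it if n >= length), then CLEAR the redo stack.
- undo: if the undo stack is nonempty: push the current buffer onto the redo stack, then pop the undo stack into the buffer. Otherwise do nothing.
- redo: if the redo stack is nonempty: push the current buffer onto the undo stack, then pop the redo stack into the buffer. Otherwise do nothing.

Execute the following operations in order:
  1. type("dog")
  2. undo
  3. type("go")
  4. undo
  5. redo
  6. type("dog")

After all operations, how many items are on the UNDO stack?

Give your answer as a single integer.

After op 1 (type): buf='dog' undo_depth=1 redo_depth=0
After op 2 (undo): buf='(empty)' undo_depth=0 redo_depth=1
After op 3 (type): buf='go' undo_depth=1 redo_depth=0
After op 4 (undo): buf='(empty)' undo_depth=0 redo_depth=1
After op 5 (redo): buf='go' undo_depth=1 redo_depth=0
After op 6 (type): buf='godog' undo_depth=2 redo_depth=0

Answer: 2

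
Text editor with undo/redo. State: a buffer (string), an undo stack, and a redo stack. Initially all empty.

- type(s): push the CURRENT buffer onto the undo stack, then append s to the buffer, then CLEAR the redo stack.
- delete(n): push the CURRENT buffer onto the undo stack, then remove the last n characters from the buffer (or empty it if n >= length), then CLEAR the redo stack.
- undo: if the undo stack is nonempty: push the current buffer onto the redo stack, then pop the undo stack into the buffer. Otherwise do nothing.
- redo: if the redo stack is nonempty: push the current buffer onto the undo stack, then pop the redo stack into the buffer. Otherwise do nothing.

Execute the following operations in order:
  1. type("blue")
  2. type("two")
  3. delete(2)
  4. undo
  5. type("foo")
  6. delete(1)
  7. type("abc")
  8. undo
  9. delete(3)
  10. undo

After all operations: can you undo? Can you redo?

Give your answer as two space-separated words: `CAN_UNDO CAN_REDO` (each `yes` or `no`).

After op 1 (type): buf='blue' undo_depth=1 redo_depth=0
After op 2 (type): buf='bluetwo' undo_depth=2 redo_depth=0
After op 3 (delete): buf='bluet' undo_depth=3 redo_depth=0
After op 4 (undo): buf='bluetwo' undo_depth=2 redo_depth=1
After op 5 (type): buf='bluetwofoo' undo_depth=3 redo_depth=0
After op 6 (delete): buf='bluetwofo' undo_depth=4 redo_depth=0
After op 7 (type): buf='bluetwofoabc' undo_depth=5 redo_depth=0
After op 8 (undo): buf='bluetwofo' undo_depth=4 redo_depth=1
After op 9 (delete): buf='bluetw' undo_depth=5 redo_depth=0
After op 10 (undo): buf='bluetwofo' undo_depth=4 redo_depth=1

Answer: yes yes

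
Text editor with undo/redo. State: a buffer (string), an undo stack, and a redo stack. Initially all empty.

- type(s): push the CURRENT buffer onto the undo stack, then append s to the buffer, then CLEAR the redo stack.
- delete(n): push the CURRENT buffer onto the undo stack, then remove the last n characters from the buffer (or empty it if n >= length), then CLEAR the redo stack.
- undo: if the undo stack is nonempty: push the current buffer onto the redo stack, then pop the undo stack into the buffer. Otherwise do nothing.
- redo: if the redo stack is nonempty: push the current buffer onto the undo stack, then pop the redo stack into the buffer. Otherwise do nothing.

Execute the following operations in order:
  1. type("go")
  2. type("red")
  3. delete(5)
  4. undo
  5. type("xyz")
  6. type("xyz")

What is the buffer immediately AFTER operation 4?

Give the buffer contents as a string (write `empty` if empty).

After op 1 (type): buf='go' undo_depth=1 redo_depth=0
After op 2 (type): buf='gored' undo_depth=2 redo_depth=0
After op 3 (delete): buf='(empty)' undo_depth=3 redo_depth=0
After op 4 (undo): buf='gored' undo_depth=2 redo_depth=1

Answer: gored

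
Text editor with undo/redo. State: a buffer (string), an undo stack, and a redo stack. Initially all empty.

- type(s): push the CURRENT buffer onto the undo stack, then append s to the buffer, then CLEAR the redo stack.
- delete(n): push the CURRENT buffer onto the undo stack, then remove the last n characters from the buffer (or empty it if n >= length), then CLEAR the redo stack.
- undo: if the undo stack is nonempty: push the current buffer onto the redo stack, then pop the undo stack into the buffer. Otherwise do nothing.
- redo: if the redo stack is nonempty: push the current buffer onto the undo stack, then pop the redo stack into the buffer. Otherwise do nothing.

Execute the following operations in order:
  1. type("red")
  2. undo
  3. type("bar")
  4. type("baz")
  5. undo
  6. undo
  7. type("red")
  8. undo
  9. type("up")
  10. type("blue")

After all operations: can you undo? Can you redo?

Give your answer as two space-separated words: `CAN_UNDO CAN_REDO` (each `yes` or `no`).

After op 1 (type): buf='red' undo_depth=1 redo_depth=0
After op 2 (undo): buf='(empty)' undo_depth=0 redo_depth=1
After op 3 (type): buf='bar' undo_depth=1 redo_depth=0
After op 4 (type): buf='barbaz' undo_depth=2 redo_depth=0
After op 5 (undo): buf='bar' undo_depth=1 redo_depth=1
After op 6 (undo): buf='(empty)' undo_depth=0 redo_depth=2
After op 7 (type): buf='red' undo_depth=1 redo_depth=0
After op 8 (undo): buf='(empty)' undo_depth=0 redo_depth=1
After op 9 (type): buf='up' undo_depth=1 redo_depth=0
After op 10 (type): buf='upblue' undo_depth=2 redo_depth=0

Answer: yes no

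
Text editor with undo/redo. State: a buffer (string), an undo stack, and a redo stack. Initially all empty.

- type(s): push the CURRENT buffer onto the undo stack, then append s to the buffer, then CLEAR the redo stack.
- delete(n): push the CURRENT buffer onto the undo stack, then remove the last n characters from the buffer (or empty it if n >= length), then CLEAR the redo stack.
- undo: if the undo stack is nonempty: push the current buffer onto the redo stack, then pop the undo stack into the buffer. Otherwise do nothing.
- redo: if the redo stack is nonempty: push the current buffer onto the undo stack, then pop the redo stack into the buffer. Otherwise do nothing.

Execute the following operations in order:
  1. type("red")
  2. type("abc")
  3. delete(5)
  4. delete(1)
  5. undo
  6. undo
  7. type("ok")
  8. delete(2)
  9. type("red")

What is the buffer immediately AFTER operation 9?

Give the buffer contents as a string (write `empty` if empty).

Answer: redabcred

Derivation:
After op 1 (type): buf='red' undo_depth=1 redo_depth=0
After op 2 (type): buf='redabc' undo_depth=2 redo_depth=0
After op 3 (delete): buf='r' undo_depth=3 redo_depth=0
After op 4 (delete): buf='(empty)' undo_depth=4 redo_depth=0
After op 5 (undo): buf='r' undo_depth=3 redo_depth=1
After op 6 (undo): buf='redabc' undo_depth=2 redo_depth=2
After op 7 (type): buf='redabcok' undo_depth=3 redo_depth=0
After op 8 (delete): buf='redabc' undo_depth=4 redo_depth=0
After op 9 (type): buf='redabcred' undo_depth=5 redo_depth=0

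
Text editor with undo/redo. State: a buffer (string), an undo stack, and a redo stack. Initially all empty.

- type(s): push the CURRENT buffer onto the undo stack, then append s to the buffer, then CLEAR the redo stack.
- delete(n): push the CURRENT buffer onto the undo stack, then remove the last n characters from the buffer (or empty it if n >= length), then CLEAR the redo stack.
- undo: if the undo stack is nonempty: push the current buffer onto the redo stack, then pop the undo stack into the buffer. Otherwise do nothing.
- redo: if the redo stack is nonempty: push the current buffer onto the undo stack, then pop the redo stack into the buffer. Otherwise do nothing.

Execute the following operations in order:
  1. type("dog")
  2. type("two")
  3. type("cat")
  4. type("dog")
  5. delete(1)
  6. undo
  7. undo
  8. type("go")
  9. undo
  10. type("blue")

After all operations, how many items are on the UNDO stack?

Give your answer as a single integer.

Answer: 4

Derivation:
After op 1 (type): buf='dog' undo_depth=1 redo_depth=0
After op 2 (type): buf='dogtwo' undo_depth=2 redo_depth=0
After op 3 (type): buf='dogtwocat' undo_depth=3 redo_depth=0
After op 4 (type): buf='dogtwocatdog' undo_depth=4 redo_depth=0
After op 5 (delete): buf='dogtwocatdo' undo_depth=5 redo_depth=0
After op 6 (undo): buf='dogtwocatdog' undo_depth=4 redo_depth=1
After op 7 (undo): buf='dogtwocat' undo_depth=3 redo_depth=2
After op 8 (type): buf='dogtwocatgo' undo_depth=4 redo_depth=0
After op 9 (undo): buf='dogtwocat' undo_depth=3 redo_depth=1
After op 10 (type): buf='dogtwocatblue' undo_depth=4 redo_depth=0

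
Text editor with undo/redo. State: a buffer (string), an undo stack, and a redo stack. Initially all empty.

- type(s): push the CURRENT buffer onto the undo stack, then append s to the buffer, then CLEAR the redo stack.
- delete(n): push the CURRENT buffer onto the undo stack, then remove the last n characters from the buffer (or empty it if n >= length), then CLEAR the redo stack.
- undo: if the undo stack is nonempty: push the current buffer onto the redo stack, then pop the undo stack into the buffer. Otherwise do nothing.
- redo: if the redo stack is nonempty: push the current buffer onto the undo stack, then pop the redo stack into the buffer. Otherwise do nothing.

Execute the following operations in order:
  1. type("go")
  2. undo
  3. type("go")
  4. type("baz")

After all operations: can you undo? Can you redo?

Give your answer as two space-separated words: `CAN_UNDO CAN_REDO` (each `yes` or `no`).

Answer: yes no

Derivation:
After op 1 (type): buf='go' undo_depth=1 redo_depth=0
After op 2 (undo): buf='(empty)' undo_depth=0 redo_depth=1
After op 3 (type): buf='go' undo_depth=1 redo_depth=0
After op 4 (type): buf='gobaz' undo_depth=2 redo_depth=0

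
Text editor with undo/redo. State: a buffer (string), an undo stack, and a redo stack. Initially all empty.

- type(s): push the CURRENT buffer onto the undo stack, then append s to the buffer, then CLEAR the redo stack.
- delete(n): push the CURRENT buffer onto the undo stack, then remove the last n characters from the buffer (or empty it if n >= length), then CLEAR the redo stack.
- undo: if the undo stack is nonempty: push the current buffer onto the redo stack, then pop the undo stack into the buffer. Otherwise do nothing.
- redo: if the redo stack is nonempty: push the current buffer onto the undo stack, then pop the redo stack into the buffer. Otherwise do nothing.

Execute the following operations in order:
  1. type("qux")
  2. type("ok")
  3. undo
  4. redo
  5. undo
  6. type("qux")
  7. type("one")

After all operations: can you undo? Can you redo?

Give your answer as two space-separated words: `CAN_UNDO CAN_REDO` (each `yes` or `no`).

Answer: yes no

Derivation:
After op 1 (type): buf='qux' undo_depth=1 redo_depth=0
After op 2 (type): buf='quxok' undo_depth=2 redo_depth=0
After op 3 (undo): buf='qux' undo_depth=1 redo_depth=1
After op 4 (redo): buf='quxok' undo_depth=2 redo_depth=0
After op 5 (undo): buf='qux' undo_depth=1 redo_depth=1
After op 6 (type): buf='quxqux' undo_depth=2 redo_depth=0
After op 7 (type): buf='quxquxone' undo_depth=3 redo_depth=0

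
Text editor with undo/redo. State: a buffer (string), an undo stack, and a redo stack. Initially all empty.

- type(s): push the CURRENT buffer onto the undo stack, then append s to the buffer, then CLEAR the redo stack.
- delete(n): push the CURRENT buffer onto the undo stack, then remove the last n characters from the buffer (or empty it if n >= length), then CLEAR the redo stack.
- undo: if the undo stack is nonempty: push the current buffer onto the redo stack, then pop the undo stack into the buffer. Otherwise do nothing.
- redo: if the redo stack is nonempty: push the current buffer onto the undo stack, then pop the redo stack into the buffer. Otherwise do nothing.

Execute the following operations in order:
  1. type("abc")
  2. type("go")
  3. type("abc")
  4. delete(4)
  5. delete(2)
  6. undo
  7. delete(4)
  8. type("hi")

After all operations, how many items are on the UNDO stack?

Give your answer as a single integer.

After op 1 (type): buf='abc' undo_depth=1 redo_depth=0
After op 2 (type): buf='abcgo' undo_depth=2 redo_depth=0
After op 3 (type): buf='abcgoabc' undo_depth=3 redo_depth=0
After op 4 (delete): buf='abcg' undo_depth=4 redo_depth=0
After op 5 (delete): buf='ab' undo_depth=5 redo_depth=0
After op 6 (undo): buf='abcg' undo_depth=4 redo_depth=1
After op 7 (delete): buf='(empty)' undo_depth=5 redo_depth=0
After op 8 (type): buf='hi' undo_depth=6 redo_depth=0

Answer: 6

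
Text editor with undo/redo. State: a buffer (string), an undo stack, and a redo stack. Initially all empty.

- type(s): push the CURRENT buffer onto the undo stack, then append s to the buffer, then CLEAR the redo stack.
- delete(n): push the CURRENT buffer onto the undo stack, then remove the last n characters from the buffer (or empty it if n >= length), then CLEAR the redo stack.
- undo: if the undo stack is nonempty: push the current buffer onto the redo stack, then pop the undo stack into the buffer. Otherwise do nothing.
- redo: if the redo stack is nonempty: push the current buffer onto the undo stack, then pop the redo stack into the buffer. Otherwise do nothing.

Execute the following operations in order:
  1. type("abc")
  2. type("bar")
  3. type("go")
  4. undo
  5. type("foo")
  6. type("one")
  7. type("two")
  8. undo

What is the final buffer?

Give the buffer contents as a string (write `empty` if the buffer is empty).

Answer: abcbarfooone

Derivation:
After op 1 (type): buf='abc' undo_depth=1 redo_depth=0
After op 2 (type): buf='abcbar' undo_depth=2 redo_depth=0
After op 3 (type): buf='abcbargo' undo_depth=3 redo_depth=0
After op 4 (undo): buf='abcbar' undo_depth=2 redo_depth=1
After op 5 (type): buf='abcbarfoo' undo_depth=3 redo_depth=0
After op 6 (type): buf='abcbarfooone' undo_depth=4 redo_depth=0
After op 7 (type): buf='abcbarfooonetwo' undo_depth=5 redo_depth=0
After op 8 (undo): buf='abcbarfooone' undo_depth=4 redo_depth=1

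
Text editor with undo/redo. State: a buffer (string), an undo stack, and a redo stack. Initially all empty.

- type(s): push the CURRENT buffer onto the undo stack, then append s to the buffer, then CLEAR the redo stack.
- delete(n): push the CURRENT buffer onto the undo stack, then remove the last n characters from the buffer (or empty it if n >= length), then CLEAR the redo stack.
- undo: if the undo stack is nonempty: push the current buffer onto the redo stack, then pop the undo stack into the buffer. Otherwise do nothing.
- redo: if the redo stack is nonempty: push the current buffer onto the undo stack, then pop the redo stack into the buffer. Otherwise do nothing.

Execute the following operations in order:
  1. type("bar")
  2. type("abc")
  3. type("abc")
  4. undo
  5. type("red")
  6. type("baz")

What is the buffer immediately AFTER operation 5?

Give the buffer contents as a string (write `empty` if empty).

After op 1 (type): buf='bar' undo_depth=1 redo_depth=0
After op 2 (type): buf='barabc' undo_depth=2 redo_depth=0
After op 3 (type): buf='barabcabc' undo_depth=3 redo_depth=0
After op 4 (undo): buf='barabc' undo_depth=2 redo_depth=1
After op 5 (type): buf='barabcred' undo_depth=3 redo_depth=0

Answer: barabcred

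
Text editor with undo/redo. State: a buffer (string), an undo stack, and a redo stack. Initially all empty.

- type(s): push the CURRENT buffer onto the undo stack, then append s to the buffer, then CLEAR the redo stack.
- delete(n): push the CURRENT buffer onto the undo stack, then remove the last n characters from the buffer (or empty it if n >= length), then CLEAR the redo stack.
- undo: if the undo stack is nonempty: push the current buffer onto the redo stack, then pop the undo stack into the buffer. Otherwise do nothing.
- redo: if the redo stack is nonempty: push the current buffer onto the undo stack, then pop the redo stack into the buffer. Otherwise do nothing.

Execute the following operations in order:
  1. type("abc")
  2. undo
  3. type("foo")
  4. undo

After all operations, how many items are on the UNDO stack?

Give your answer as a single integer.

Answer: 0

Derivation:
After op 1 (type): buf='abc' undo_depth=1 redo_depth=0
After op 2 (undo): buf='(empty)' undo_depth=0 redo_depth=1
After op 3 (type): buf='foo' undo_depth=1 redo_depth=0
After op 4 (undo): buf='(empty)' undo_depth=0 redo_depth=1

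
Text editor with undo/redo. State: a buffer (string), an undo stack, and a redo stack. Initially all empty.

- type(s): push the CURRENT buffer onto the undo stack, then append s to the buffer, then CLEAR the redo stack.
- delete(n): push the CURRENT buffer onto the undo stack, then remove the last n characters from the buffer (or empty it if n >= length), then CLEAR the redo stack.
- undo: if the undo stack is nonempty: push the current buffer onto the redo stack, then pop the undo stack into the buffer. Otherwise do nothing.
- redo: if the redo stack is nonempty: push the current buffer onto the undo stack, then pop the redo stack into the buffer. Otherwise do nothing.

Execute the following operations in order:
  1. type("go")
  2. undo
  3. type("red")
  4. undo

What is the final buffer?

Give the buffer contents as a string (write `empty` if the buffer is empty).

After op 1 (type): buf='go' undo_depth=1 redo_depth=0
After op 2 (undo): buf='(empty)' undo_depth=0 redo_depth=1
After op 3 (type): buf='red' undo_depth=1 redo_depth=0
After op 4 (undo): buf='(empty)' undo_depth=0 redo_depth=1

Answer: empty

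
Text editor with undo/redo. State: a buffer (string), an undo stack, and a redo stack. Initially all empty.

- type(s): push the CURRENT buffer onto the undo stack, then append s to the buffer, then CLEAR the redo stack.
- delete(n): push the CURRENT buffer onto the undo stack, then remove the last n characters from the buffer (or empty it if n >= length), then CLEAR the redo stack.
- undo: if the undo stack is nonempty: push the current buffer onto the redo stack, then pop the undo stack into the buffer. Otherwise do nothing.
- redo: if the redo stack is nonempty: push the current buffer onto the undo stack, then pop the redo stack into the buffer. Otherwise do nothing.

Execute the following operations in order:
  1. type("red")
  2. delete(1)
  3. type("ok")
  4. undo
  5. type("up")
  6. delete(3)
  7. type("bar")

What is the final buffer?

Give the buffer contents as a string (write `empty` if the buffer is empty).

Answer: rbar

Derivation:
After op 1 (type): buf='red' undo_depth=1 redo_depth=0
After op 2 (delete): buf='re' undo_depth=2 redo_depth=0
After op 3 (type): buf='reok' undo_depth=3 redo_depth=0
After op 4 (undo): buf='re' undo_depth=2 redo_depth=1
After op 5 (type): buf='reup' undo_depth=3 redo_depth=0
After op 6 (delete): buf='r' undo_depth=4 redo_depth=0
After op 7 (type): buf='rbar' undo_depth=5 redo_depth=0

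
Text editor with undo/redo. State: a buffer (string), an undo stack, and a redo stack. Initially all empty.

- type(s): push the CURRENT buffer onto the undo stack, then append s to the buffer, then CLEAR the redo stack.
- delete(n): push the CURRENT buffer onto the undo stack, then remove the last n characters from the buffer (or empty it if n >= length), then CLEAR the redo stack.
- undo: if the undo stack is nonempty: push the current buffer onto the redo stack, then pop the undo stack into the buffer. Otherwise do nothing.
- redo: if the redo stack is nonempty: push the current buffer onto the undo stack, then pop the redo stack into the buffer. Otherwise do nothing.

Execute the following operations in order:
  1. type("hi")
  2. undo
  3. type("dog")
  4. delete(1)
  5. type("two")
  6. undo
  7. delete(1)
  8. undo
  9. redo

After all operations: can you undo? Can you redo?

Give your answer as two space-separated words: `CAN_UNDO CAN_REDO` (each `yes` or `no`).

After op 1 (type): buf='hi' undo_depth=1 redo_depth=0
After op 2 (undo): buf='(empty)' undo_depth=0 redo_depth=1
After op 3 (type): buf='dog' undo_depth=1 redo_depth=0
After op 4 (delete): buf='do' undo_depth=2 redo_depth=0
After op 5 (type): buf='dotwo' undo_depth=3 redo_depth=0
After op 6 (undo): buf='do' undo_depth=2 redo_depth=1
After op 7 (delete): buf='d' undo_depth=3 redo_depth=0
After op 8 (undo): buf='do' undo_depth=2 redo_depth=1
After op 9 (redo): buf='d' undo_depth=3 redo_depth=0

Answer: yes no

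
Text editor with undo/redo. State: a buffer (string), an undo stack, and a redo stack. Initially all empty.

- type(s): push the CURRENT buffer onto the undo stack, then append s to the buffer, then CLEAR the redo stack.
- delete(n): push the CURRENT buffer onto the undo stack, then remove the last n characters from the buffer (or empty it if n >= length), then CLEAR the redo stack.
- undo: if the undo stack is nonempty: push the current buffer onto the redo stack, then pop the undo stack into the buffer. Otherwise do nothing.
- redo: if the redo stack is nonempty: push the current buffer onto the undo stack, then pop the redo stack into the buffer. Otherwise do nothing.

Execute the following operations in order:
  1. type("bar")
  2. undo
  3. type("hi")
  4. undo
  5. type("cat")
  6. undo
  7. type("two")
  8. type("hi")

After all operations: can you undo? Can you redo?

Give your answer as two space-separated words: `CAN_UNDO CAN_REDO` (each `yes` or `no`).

After op 1 (type): buf='bar' undo_depth=1 redo_depth=0
After op 2 (undo): buf='(empty)' undo_depth=0 redo_depth=1
After op 3 (type): buf='hi' undo_depth=1 redo_depth=0
After op 4 (undo): buf='(empty)' undo_depth=0 redo_depth=1
After op 5 (type): buf='cat' undo_depth=1 redo_depth=0
After op 6 (undo): buf='(empty)' undo_depth=0 redo_depth=1
After op 7 (type): buf='two' undo_depth=1 redo_depth=0
After op 8 (type): buf='twohi' undo_depth=2 redo_depth=0

Answer: yes no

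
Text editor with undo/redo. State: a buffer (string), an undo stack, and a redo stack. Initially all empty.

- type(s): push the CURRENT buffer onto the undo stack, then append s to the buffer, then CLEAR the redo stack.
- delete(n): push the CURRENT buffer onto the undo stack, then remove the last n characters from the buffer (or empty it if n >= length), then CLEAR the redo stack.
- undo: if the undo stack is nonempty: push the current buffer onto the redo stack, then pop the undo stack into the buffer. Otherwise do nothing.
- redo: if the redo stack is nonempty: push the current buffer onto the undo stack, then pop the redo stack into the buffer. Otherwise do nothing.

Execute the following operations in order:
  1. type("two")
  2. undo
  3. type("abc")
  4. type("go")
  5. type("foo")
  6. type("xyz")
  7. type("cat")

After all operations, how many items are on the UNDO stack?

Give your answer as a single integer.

After op 1 (type): buf='two' undo_depth=1 redo_depth=0
After op 2 (undo): buf='(empty)' undo_depth=0 redo_depth=1
After op 3 (type): buf='abc' undo_depth=1 redo_depth=0
After op 4 (type): buf='abcgo' undo_depth=2 redo_depth=0
After op 5 (type): buf='abcgofoo' undo_depth=3 redo_depth=0
After op 6 (type): buf='abcgofooxyz' undo_depth=4 redo_depth=0
After op 7 (type): buf='abcgofooxyzcat' undo_depth=5 redo_depth=0

Answer: 5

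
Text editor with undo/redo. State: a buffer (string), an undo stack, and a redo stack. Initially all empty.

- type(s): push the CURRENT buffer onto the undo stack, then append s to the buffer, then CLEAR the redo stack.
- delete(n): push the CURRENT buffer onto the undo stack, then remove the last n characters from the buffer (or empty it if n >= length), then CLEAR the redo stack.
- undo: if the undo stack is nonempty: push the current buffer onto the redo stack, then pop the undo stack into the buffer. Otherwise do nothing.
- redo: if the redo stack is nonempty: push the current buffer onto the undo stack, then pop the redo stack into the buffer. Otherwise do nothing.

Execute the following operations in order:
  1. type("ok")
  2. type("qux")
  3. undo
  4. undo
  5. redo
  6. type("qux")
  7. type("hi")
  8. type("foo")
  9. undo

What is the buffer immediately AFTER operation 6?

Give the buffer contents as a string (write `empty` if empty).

After op 1 (type): buf='ok' undo_depth=1 redo_depth=0
After op 2 (type): buf='okqux' undo_depth=2 redo_depth=0
After op 3 (undo): buf='ok' undo_depth=1 redo_depth=1
After op 4 (undo): buf='(empty)' undo_depth=0 redo_depth=2
After op 5 (redo): buf='ok' undo_depth=1 redo_depth=1
After op 6 (type): buf='okqux' undo_depth=2 redo_depth=0

Answer: okqux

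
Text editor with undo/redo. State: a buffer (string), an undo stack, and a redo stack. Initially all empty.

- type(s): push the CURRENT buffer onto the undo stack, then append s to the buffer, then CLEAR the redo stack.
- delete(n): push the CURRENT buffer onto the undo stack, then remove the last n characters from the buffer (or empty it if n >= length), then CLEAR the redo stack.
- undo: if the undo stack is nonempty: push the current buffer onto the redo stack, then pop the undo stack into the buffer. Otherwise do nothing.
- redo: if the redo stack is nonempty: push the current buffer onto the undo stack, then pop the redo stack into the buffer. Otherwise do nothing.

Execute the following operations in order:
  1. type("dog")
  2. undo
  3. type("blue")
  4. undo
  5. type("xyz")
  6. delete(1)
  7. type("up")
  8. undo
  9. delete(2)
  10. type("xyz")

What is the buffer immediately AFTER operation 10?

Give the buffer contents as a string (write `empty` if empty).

After op 1 (type): buf='dog' undo_depth=1 redo_depth=0
After op 2 (undo): buf='(empty)' undo_depth=0 redo_depth=1
After op 3 (type): buf='blue' undo_depth=1 redo_depth=0
After op 4 (undo): buf='(empty)' undo_depth=0 redo_depth=1
After op 5 (type): buf='xyz' undo_depth=1 redo_depth=0
After op 6 (delete): buf='xy' undo_depth=2 redo_depth=0
After op 7 (type): buf='xyup' undo_depth=3 redo_depth=0
After op 8 (undo): buf='xy' undo_depth=2 redo_depth=1
After op 9 (delete): buf='(empty)' undo_depth=3 redo_depth=0
After op 10 (type): buf='xyz' undo_depth=4 redo_depth=0

Answer: xyz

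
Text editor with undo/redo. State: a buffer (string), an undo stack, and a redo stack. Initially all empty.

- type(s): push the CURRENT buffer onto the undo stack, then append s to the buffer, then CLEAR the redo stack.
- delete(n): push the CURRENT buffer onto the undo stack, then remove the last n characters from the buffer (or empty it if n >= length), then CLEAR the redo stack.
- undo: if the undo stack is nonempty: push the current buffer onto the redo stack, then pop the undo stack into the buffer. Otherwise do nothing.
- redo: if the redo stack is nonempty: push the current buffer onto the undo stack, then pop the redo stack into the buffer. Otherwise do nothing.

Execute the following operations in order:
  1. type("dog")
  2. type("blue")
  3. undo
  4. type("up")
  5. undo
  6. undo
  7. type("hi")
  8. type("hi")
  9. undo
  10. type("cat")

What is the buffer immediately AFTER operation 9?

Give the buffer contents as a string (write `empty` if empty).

Answer: hi

Derivation:
After op 1 (type): buf='dog' undo_depth=1 redo_depth=0
After op 2 (type): buf='dogblue' undo_depth=2 redo_depth=0
After op 3 (undo): buf='dog' undo_depth=1 redo_depth=1
After op 4 (type): buf='dogup' undo_depth=2 redo_depth=0
After op 5 (undo): buf='dog' undo_depth=1 redo_depth=1
After op 6 (undo): buf='(empty)' undo_depth=0 redo_depth=2
After op 7 (type): buf='hi' undo_depth=1 redo_depth=0
After op 8 (type): buf='hihi' undo_depth=2 redo_depth=0
After op 9 (undo): buf='hi' undo_depth=1 redo_depth=1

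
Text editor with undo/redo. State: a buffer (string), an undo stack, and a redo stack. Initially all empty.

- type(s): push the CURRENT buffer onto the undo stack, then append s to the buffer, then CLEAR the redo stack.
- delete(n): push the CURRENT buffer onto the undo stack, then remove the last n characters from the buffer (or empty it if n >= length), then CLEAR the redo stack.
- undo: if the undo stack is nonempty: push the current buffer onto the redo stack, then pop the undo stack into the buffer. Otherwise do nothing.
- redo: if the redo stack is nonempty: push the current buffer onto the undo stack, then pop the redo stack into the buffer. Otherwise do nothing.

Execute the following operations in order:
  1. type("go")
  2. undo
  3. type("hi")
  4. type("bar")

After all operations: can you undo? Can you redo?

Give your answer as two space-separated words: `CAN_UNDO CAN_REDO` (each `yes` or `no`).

After op 1 (type): buf='go' undo_depth=1 redo_depth=0
After op 2 (undo): buf='(empty)' undo_depth=0 redo_depth=1
After op 3 (type): buf='hi' undo_depth=1 redo_depth=0
After op 4 (type): buf='hibar' undo_depth=2 redo_depth=0

Answer: yes no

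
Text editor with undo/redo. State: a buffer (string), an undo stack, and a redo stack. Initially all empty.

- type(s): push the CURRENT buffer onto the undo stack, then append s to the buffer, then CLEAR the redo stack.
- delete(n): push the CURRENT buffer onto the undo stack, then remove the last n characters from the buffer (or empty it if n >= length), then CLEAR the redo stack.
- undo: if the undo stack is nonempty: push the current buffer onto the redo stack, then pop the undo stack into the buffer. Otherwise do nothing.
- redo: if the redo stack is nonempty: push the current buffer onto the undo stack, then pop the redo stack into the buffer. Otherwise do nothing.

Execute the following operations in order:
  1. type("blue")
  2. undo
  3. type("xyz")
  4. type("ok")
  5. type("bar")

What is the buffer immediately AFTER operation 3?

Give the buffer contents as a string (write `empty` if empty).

Answer: xyz

Derivation:
After op 1 (type): buf='blue' undo_depth=1 redo_depth=0
After op 2 (undo): buf='(empty)' undo_depth=0 redo_depth=1
After op 3 (type): buf='xyz' undo_depth=1 redo_depth=0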